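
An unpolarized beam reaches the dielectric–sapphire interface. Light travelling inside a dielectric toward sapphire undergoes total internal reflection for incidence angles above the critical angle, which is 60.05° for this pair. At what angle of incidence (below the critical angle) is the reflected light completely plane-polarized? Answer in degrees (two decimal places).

sin θ_c = n₂/n₁, so n₂/n₁ = sin 60.05° = 0.8665.
Brewster: tan θ_B = n₂/n₁ = 0.8665.
θ_B = arctan(0.8665) = 40.91°.

θ_B ≈ 40.91°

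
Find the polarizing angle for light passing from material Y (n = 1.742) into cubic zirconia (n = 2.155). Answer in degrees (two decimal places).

tan θ_B = n₂/n₁ = 2.155/1.742 = 1.2371.
θ_B = arctan(1.2371) = 51.05°.

θ_B ≈ 51.05°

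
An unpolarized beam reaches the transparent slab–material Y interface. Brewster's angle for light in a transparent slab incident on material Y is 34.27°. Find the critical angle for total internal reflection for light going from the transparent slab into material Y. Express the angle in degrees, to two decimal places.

From Brewster, n₂/n₁ = tan θ_B = tan 34.27° = 0.6814.
Then sin θ_c = n₂/n₁ = 0.6814, so θ_c = arcsin 0.6814 = 42.95°.

θ_c ≈ 42.95°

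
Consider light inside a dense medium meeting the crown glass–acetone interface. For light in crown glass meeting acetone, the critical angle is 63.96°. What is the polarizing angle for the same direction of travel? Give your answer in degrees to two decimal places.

θ_B ≈ 41.94°

n₂/n₁ = sin θ_c = sin 63.96° = 0.8985.
tan θ_B equals the same ratio, so θ_B = arctan(0.8985) = 41.94°.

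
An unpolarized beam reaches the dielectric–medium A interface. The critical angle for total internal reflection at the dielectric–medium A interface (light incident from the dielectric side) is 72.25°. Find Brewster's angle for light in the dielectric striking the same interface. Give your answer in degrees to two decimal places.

θ_B ≈ 43.60°

sin θ_c = n₂/n₁, so n₂/n₁ = sin 72.25° = 0.9524.
Brewster: tan θ_B = n₂/n₁ = 0.9524.
θ_B = arctan(0.9524) = 43.60°.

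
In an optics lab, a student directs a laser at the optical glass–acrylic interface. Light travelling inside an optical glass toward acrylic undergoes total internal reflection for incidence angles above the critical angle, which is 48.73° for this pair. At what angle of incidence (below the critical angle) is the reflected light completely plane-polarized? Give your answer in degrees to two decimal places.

θ_B ≈ 36.93°

At the critical angle sin θ_c = n₂/n₁, giving n₂/n₁ = sin 48.73° = 0.7516.
Then tan θ_B = n₂/n₁ = 0.7516, so θ_B = arctan 0.7516 = 36.93°.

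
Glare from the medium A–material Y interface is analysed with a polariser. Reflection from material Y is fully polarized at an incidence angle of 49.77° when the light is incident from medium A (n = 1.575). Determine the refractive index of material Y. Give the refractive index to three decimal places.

At Brewster's angle, tan θ_B = n₂/n₁ with n₁ on the incident side (medium A) and n₂ on the transmitted side (material Y).
n₂ = n₁ tan θ_B = 1.575 × tan 49.77° = 1.862.

n ≈ 1.862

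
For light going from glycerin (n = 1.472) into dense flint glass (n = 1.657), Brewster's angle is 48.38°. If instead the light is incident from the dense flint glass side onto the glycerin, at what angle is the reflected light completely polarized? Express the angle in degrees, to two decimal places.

θ_B' ≈ 41.62°

The two Brewster angles are complementary: θ_B' = 90° − θ_B = 90° − 48.38° = 41.62°.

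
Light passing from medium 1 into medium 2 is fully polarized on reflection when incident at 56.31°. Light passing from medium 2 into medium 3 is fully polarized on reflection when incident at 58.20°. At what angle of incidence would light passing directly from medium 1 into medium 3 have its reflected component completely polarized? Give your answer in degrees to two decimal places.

tan θ_B(1→2) = n₂/n₁ = tan 56.31° = 1.5000.
tan θ_B(2→3) = n₃/n₂ = tan 58.20° = 1.6128.
So n₃/n₁ = (n₂/n₁)(n₃/n₂) = 1.5000 × 1.6128 = 2.4193.
θ_B(1→3) = arctan(2.4193) = 67.54°.

θ_B ≈ 67.54°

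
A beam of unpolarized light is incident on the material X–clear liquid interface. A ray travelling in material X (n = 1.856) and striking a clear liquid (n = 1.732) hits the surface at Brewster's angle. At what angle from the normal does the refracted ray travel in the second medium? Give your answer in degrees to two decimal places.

θ_B = arctan(n₂/n₁) = arctan(1.732/1.856) = 43.02°.
The refracted ray is perpendicular to the reflected ray, so θ_t = 90° − θ_B = 46.98°.

θ_t ≈ 46.98°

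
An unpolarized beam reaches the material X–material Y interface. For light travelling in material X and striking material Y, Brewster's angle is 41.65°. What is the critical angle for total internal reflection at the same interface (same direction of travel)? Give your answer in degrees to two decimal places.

From Brewster, n₂/n₁ = tan θ_B = tan 41.65° = 0.8894.
Then sin θ_c = n₂/n₁ = 0.8894, so θ_c = arcsin 0.8894 = 62.80°.

θ_c ≈ 62.80°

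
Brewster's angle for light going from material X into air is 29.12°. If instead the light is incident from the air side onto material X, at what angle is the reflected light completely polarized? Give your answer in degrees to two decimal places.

Reversing the direction swaps n₁ and n₂, so tan θ_B' = 1/tan θ_B and θ_B' = 90° − θ_B.
Hence θ_B' = 90° − 29.12° = 60.88°.

θ_B' ≈ 60.88°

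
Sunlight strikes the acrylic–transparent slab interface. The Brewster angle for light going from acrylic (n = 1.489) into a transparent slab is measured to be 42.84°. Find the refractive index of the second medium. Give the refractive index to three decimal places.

Brewster's law: tan θ_B = n₂/n₁ (light incident in acrylic, refracted into a transparent slab).
n₂ = n₁ tan θ_B = 1.489 × tan 42.84° = 1.381.

n ≈ 1.381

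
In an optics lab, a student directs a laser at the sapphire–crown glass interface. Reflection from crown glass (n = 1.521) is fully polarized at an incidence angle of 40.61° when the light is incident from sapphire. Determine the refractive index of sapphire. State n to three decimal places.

n ≈ 1.774

Full polarization of the reflected beam means tan θ_B = n₂/n₁, where n₁ is the incident medium (sapphire).
n₁ = n₂ / tan θ_B = 1.521 / tan 40.61° = 1.774.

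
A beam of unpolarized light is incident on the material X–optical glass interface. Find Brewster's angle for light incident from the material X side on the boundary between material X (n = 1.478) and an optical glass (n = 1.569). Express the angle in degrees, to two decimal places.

θ_B ≈ 46.71°

The reflected p-component vanishes when tan θ_B = n₂/n₁.
Brewster's condition: tan θ_B = n₂/n₁ = 1.569/1.478 = 1.0616. Taking the arctangent, θ_B = 46.71°.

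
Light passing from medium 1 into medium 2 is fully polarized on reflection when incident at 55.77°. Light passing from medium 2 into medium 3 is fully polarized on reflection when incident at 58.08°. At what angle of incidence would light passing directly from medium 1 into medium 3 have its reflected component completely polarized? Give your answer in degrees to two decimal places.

n₂/n₁ = tan 55.77° = 1.4698 and n₃/n₂ = tan 58.08° = 1.6053.
So n₃/n₁ = (n₂/n₁)(n₃/n₂) = 1.4698 × 1.6053 = 2.3595.
θ_B(1→3) = arctan(2.3595) = 67.03°.

θ_B ≈ 67.03°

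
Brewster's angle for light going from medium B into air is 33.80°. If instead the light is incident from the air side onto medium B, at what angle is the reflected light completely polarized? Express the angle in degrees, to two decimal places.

Reversing the direction swaps n₁ and n₂, so tan θ_B' = 1/tan θ_B and θ_B' = 90° − θ_B.
Hence θ_B' = 90° − 33.80° = 56.20°.

θ_B' ≈ 56.20°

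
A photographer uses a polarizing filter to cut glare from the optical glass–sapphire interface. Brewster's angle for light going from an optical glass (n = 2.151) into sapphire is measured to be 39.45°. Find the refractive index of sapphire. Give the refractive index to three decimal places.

n ≈ 1.770

At Brewster's angle, tan θ_B = n₂/n₁ with n₁ on the incident side (an optical glass) and n₂ on the transmitted side (sapphire).
n₂ = n₁ tan θ_B = 2.151 × tan 39.45° = 1.770.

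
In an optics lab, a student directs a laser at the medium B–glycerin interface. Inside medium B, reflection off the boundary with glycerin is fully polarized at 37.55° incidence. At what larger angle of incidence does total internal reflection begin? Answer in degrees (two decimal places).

n₂/n₁ = tan 37.55° = 0.7687; the critical angle satisfies sin θ_c = n₂/n₁.
θ_c = arcsin(0.7687) = 50.24°.

θ_c ≈ 50.24°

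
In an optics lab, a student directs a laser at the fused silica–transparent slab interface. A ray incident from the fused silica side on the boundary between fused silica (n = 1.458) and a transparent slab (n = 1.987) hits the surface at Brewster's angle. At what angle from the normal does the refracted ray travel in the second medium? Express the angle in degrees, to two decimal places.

θ_t ≈ 36.27°

θ_B = arctan(n₂/n₁) = arctan(1.987/1.458) = 53.73°.
Since θ_B + θ_t = 90° at Brewster incidence, θ_t = 90° − 53.73° = 36.27°.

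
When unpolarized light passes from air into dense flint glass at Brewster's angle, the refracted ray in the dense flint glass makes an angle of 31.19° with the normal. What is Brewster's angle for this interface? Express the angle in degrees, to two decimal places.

At Brewster's angle the reflected and refracted rays are perpendicular, so θ_B + θ_t = 90°.
θ_B = 90° − 31.19° = 58.81°.

θ_B ≈ 58.81°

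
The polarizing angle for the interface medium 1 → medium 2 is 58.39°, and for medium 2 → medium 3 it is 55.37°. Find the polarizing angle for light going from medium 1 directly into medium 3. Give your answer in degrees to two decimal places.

θ_B ≈ 66.97°

tan θ_B(1→2) = n₂/n₁ = tan 58.39° = 1.6248.
tan θ_B(2→3) = n₃/n₂ = tan 55.37° = 1.4480.
Multiplying, n₃/n₁ = 1.6248 × 1.4480 = 2.3527, and θ_B(1→3) = arctan 2.3527 = 66.97°.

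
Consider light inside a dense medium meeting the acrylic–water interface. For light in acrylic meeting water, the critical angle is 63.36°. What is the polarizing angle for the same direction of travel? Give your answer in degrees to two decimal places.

n₂/n₁ = sin θ_c = sin 63.36° = 0.8938.
tan θ_B equals the same ratio, so θ_B = arctan(0.8938) = 41.79°.

θ_B ≈ 41.79°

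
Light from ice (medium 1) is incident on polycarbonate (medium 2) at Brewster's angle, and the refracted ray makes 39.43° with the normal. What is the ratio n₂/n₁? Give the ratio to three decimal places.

n₂/n₁ ≈ 1.216

At Brewster incidence θ_B = 90° − θ_t = 90° − 39.43° = 50.57°.
tan θ_B = n₂/n₁, so n₂/n₁ = tan 50.57° = 1.216.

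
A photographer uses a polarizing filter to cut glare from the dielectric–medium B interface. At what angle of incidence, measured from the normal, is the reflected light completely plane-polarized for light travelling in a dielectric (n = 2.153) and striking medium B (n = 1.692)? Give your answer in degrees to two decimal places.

θ_B ≈ 38.16°

Brewster's condition: tan θ_B = n₂/n₁ = 1.692/2.153 = 0.7859. Taking the arctangent, θ_B = 38.16°.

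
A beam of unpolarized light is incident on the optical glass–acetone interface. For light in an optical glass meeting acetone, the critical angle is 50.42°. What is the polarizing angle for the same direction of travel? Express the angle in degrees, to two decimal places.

sin θ_c = n₂/n₁, so n₂/n₁ = sin 50.42° = 0.7707.
Brewster: tan θ_B = n₂/n₁ = 0.7707.
θ_B = arctan(0.7707) = 37.62°.

θ_B ≈ 37.62°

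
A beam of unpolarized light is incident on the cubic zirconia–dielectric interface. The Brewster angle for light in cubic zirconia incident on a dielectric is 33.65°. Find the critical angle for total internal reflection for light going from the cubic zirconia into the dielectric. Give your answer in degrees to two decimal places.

θ_c ≈ 41.73°

n₂/n₁ = tan 33.65° = 0.6657; the critical angle satisfies sin θ_c = n₂/n₁.
θ_c = arcsin(0.6657) = 41.73°.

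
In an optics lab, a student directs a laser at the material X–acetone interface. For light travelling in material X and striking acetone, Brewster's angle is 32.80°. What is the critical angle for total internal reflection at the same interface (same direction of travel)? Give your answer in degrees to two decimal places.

n₂/n₁ = tan 32.80° = 0.6445; the critical angle satisfies sin θ_c = n₂/n₁.
θ_c = arcsin(0.6445) = 40.12°.

θ_c ≈ 40.12°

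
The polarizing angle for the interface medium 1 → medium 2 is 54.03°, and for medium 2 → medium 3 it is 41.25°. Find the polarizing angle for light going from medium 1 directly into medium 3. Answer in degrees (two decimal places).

n₂/n₁ = tan 54.03° = 1.3779 and n₃/n₂ = tan 41.25° = 0.8770.
Multiplying, n₃/n₁ = 1.3779 × 0.8770 = 1.2084, and θ_B(1→3) = arctan 1.2084 = 50.39°.

θ_B ≈ 50.39°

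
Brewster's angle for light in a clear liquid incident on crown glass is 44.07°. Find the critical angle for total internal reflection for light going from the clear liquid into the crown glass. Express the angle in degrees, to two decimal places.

From Brewster, n₂/n₁ = tan θ_B = tan 44.07° = 0.9681.
Then sin θ_c = n₂/n₁ = 0.9681, so θ_c = arcsin 0.9681 = 75.48°.

θ_c ≈ 75.48°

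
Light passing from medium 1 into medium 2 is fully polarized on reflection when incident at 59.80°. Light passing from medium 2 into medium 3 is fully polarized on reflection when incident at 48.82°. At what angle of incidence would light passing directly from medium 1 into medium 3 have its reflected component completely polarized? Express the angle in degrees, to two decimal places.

θ_B ≈ 63.02°

Each Brewster angle gives a ratio: n₂/n₁ = tan 59.80° = 1.7182, n₃/n₂ = tan 48.82° = 1.1431.
So n₃/n₁ = (n₂/n₁)(n₃/n₂) = 1.7182 × 1.1431 = 1.9640.
θ_B(1→3) = arctan(1.9640) = 63.02°.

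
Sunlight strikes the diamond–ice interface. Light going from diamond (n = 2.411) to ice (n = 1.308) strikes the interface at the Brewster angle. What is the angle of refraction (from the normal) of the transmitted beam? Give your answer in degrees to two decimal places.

First find Brewster's angle: tan θ_B = 1.308/2.411 = 0.5425, giving θ_B = 28.48°.
At Brewster's angle the reflected and refracted rays are perpendicular, so θ_t = 90° − θ_B = 90° − 28.48° = 61.52°.

θ_t ≈ 61.52°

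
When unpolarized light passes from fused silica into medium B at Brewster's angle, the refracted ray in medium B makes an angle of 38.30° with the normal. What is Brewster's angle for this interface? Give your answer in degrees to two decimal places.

θ_B ≈ 51.70°

Brewster's condition makes the reflected and refracted beams perpendicular: θ_B + θ_t = 90°.
So θ_B = 90° − θ_t = 90° − 38.30° = 51.70°.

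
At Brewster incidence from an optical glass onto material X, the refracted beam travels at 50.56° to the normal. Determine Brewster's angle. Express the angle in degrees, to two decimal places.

θ_B ≈ 39.44°

At Brewster's angle the reflected and refracted rays are perpendicular, so θ_B + θ_t = 90°.
θ_B = 90° − 50.56° = 39.44°.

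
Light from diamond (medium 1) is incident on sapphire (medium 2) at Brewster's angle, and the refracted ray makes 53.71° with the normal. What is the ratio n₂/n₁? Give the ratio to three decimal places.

At Brewster incidence θ_B = 90° − θ_t = 90° − 53.71° = 36.29°.
Then n₂/n₁ = tan θ_B = tan 36.29° = 0.734.

n₂/n₁ ≈ 0.734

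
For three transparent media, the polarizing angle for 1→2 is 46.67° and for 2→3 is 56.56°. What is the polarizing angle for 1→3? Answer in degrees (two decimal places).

n₂/n₁ = tan 46.67° = 1.0601 and n₃/n₂ = tan 56.56° = 1.5143.
Multiplying, n₃/n₁ = 1.0601 × 1.5143 = 1.6052, and θ_B(1→3) = arctan 1.6052 = 58.08°.

θ_B ≈ 58.08°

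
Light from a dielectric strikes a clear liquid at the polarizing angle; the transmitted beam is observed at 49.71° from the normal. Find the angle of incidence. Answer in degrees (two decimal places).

θ_B ≈ 40.29°

Brewster's condition makes the reflected and refracted beams perpendicular: θ_B + θ_t = 90°.
So θ_B = 90° − θ_t = 90° − 49.71° = 40.29°.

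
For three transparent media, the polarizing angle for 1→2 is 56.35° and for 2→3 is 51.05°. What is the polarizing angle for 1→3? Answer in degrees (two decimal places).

θ_B ≈ 61.72°

n₂/n₁ = tan 56.35° = 1.5023 and n₃/n₂ = tan 51.05° = 1.2371.
So n₃/n₁ = (n₂/n₁)(n₃/n₂) = 1.5023 × 1.2371 = 1.8585.
θ_B(1→3) = arctan(1.8585) = 61.72°.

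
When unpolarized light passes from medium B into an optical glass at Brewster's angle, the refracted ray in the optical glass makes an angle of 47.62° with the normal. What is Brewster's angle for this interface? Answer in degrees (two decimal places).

Brewster's condition makes the reflected and refracted beams perpendicular: θ_B + θ_t = 90°.
So θ_B = 90° − θ_t = 90° − 47.62° = 42.38°.

θ_B ≈ 42.38°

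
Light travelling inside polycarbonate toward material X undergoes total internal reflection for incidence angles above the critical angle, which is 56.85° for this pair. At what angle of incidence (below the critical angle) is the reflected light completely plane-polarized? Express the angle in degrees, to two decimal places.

θ_B ≈ 39.94°

At the critical angle sin θ_c = n₂/n₁, giving n₂/n₁ = sin 56.85° = 0.8372.
Then tan θ_B = n₂/n₁ = 0.8372, so θ_B = arctan 0.8372 = 39.94°.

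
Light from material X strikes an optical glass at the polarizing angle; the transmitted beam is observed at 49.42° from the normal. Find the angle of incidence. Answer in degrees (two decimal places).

θ_B ≈ 40.58°

At Brewster's angle the reflected and refracted rays are perpendicular, so θ_B + θ_t = 90°.
θ_B = 90° − 49.42° = 40.58°.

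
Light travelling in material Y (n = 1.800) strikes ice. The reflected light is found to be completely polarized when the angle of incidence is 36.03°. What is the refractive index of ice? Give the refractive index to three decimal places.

Brewster's law: tan θ_B = n₂/n₁ (light incident in material Y, refracted into ice).
n₂ = n₁ tan θ_B = 1.800 × tan 36.03° = 1.309.

n ≈ 1.309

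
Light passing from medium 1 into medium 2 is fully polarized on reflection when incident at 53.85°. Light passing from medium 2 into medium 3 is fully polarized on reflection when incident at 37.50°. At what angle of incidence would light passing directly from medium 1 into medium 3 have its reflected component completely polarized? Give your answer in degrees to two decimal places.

θ_B ≈ 46.41°

n₂/n₁ = tan 53.85° = 1.3688 and n₃/n₂ = tan 37.50° = 0.7673.
So n₃/n₁ = (n₂/n₁)(n₃/n₂) = 1.3688 × 0.7673 = 1.0503.
θ_B(1→3) = arctan(1.0503) = 46.41°.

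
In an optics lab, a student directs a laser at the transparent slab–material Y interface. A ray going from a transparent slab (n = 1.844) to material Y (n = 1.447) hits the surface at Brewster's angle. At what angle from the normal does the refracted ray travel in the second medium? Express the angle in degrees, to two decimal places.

First find Brewster's angle: tan θ_B = 1.447/1.844 = 0.7847, giving θ_B = 38.12°.
The refracted ray is perpendicular to the reflected ray, so θ_t = 90° − θ_B = 51.88°.

θ_t ≈ 51.88°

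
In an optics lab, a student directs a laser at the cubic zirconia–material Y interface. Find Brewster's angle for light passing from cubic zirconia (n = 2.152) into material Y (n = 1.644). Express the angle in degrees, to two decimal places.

At Brewster's angle the reflected and refracted rays are perpendicular, which with Snell's law gives tan θ_B = n₂/n₁.
Here n₂/n₁ = 1.644/2.152 = 0.7639, and Brewster's law gives tan θ_B = n₂/n₁.
θ_B = arctan(0.7639) = 37.38°.

θ_B ≈ 37.38°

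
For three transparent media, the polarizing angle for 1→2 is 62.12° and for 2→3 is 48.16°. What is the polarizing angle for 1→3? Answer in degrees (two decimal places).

tan θ_B(1→2) = n₂/n₁ = tan 62.12° = 1.8903.
tan θ_B(2→3) = n₃/n₂ = tan 48.16° = 1.1169.
Multiplying, n₃/n₁ = 1.8903 × 1.1169 = 2.1112, and θ_B(1→3) = arctan 2.1112 = 64.65°.

θ_B ≈ 64.65°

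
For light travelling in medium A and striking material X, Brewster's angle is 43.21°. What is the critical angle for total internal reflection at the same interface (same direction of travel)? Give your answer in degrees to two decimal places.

tan θ_B = n₂/n₁ = tan 43.21° = 0.9394.
Total internal reflection: sin θ_c = n₂/n₁ = 0.9394.
θ_c = arcsin(0.9394) = 69.95°.

θ_c ≈ 69.95°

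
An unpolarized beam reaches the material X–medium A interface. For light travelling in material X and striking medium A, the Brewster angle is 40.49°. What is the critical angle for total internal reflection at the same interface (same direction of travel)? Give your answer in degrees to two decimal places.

θ_c ≈ 58.63°

From Brewster, n₂/n₁ = tan θ_B = tan 40.49° = 0.8538.
Then sin θ_c = n₂/n₁ = 0.8538, so θ_c = arcsin 0.8538 = 58.63°.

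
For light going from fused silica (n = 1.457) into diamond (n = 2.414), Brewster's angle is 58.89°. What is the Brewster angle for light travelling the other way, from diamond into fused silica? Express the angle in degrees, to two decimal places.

Reversing the direction swaps n₁ and n₂, so tan θ_B' = 1/tan θ_B and θ_B' = 90° − θ_B.
Hence θ_B' = 90° − 58.89° = 31.11°.

θ_B' ≈ 31.11°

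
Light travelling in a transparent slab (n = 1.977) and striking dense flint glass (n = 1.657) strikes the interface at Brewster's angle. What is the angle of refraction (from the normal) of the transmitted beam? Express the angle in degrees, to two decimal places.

θ_t ≈ 50.03°

θ_B = arctan(n₂/n₁) = arctan(1.657/1.977) = 39.97°.
At Brewster's angle the reflected and refracted rays are perpendicular, so θ_t = 90° − θ_B = 90° − 39.97° = 50.03°.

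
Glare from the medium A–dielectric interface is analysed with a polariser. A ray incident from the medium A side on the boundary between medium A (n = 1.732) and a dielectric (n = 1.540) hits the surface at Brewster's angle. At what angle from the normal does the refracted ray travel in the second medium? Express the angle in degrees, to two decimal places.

θ_B = arctan(n₂/n₁) = arctan(1.540/1.732) = 41.64°.
At Brewster's angle the reflected and refracted rays are perpendicular, so θ_t = 90° − θ_B = 90° − 41.64° = 48.36°.

θ_t ≈ 48.36°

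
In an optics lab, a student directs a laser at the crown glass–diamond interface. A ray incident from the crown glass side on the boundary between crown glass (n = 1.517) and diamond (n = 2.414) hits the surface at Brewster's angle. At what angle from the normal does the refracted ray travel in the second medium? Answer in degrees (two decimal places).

θ_B = arctan(n₂/n₁) = arctan(2.414/1.517) = 57.85°.
The refracted ray is perpendicular to the reflected ray, so θ_t = 90° − θ_B = 32.15°.

θ_t ≈ 32.15°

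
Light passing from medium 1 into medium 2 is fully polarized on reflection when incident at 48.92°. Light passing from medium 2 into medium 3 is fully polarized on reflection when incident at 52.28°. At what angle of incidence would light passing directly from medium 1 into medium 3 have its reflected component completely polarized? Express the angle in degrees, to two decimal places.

θ_B ≈ 56.01°

n₂/n₁ = tan 48.92° = 1.1471 and n₃/n₂ = tan 52.28° = 1.2929.
So n₃/n₁ = (n₂/n₁)(n₃/n₂) = 1.1471 × 1.2929 = 1.4831.
θ_B(1→3) = arctan(1.4831) = 56.01°.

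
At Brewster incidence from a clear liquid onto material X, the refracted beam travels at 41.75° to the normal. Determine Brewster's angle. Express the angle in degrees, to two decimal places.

θ_B ≈ 48.25°

At Brewster's angle the reflected and refracted rays are perpendicular, so θ_B + θ_t = 90°.
So θ_B = 90° − θ_t = 90° − 41.75° = 48.25°.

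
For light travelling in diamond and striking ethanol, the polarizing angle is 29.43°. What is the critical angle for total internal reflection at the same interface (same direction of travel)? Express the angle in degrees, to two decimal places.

θ_c ≈ 34.34°

n₂/n₁ = tan 29.43° = 0.5642; the critical angle satisfies sin θ_c = n₂/n₁.
θ_c = arcsin(0.5642) = 34.34°.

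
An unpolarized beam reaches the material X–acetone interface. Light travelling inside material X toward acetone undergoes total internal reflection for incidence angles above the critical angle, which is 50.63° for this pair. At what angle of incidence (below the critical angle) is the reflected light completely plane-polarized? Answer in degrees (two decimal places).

θ_B ≈ 37.71°

At the critical angle sin θ_c = n₂/n₁, giving n₂/n₁ = sin 50.63° = 0.7731.
Then tan θ_B = n₂/n₁ = 0.7731, so θ_B = arctan 0.7731 = 37.71°.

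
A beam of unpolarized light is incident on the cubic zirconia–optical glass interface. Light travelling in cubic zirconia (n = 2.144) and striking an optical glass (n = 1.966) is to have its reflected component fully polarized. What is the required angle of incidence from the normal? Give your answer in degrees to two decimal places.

θ_B ≈ 42.52°

Here n₂/n₁ = 1.966/2.144 = 0.9170, and Brewster's law gives tan θ_B = n₂/n₁.
θ_B = arctan(0.9170) = 42.52°.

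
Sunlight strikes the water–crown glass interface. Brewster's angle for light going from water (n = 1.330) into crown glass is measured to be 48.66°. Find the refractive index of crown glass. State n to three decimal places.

Brewster's law: tan θ_B = n₂/n₁ (light incident in water, refracted into crown glass).
n₂ = n₁ tan θ_B = 1.330 × tan 48.66° = 1.512.

n ≈ 1.512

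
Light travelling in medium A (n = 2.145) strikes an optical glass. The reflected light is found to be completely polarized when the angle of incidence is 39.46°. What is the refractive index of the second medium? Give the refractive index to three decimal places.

Full polarization of the reflected beam means tan θ_B = n₂/n₁, where n₁ is the incident medium (medium A).
n₂ = n₁ tan θ_B = 2.145 × tan 39.46° = 1.766.

n ≈ 1.766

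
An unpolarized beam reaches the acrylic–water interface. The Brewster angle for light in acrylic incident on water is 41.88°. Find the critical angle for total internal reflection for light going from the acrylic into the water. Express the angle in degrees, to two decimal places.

n₂/n₁ = tan 41.88° = 0.8966; the critical angle satisfies sin θ_c = n₂/n₁.
θ_c = arcsin(0.8966) = 63.72°.

θ_c ≈ 63.72°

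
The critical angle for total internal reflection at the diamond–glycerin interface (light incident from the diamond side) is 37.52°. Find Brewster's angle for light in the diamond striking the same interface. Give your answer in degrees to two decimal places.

n₂/n₁ = sin θ_c = sin 37.52° = 0.6090.
tan θ_B equals the same ratio, so θ_B = arctan(0.6090) = 31.34°.

θ_B ≈ 31.34°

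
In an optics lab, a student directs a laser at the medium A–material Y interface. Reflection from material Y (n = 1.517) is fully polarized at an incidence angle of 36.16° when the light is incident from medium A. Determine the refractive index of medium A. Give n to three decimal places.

Full polarization of the reflected beam means tan θ_B = n₂/n₁, where n₁ is the incident medium (medium A).
n₁ = n₂ / tan θ_B = 1.517 / tan 36.16° = 2.076.

n ≈ 2.076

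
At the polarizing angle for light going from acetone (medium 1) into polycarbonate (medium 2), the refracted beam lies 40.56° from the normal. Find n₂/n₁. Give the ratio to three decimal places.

At Brewster incidence θ_B = 90° − θ_t = 90° − 40.56° = 49.44°.
tan θ_B = n₂/n₁, so n₂/n₁ = tan 49.44° = 1.168.

n₂/n₁ ≈ 1.168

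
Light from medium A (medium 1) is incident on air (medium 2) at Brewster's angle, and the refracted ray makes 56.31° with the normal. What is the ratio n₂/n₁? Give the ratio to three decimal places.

At Brewster incidence θ_B = 90° − θ_t = 90° − 56.31° = 33.69°.
tan θ_B = n₂/n₁, so n₂/n₁ = tan 33.69° = 0.667.

n₂/n₁ ≈ 0.667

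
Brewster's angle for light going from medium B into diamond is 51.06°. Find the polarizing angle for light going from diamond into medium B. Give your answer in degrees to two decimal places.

θ_B' ≈ 38.94°

Reversing the direction swaps n₁ and n₂, so tan θ_B' = 1/tan θ_B and θ_B' = 90° − θ_B.
Hence θ_B' = 90° − 51.06° = 38.94°.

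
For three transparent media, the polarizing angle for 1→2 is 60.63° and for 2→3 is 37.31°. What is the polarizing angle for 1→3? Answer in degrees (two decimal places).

θ_B ≈ 53.55°

Each Brewster angle gives a ratio: n₂/n₁ = tan 60.63° = 1.7769, n₃/n₂ = tan 37.31° = 0.7621.
Multiplying, n₃/n₁ = 1.7769 × 0.7621 = 1.3541, and θ_B(1→3) = arctan 1.3541 = 53.55°.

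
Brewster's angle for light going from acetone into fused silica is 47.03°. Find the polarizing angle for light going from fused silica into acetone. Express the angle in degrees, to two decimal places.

θ_B' ≈ 42.97°

The two Brewster angles are complementary: θ_B' = 90° − θ_B = 90° − 47.03° = 42.97°.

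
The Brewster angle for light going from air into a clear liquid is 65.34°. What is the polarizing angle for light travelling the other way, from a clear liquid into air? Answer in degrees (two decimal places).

tan θ_B' = n₁/n₂ = 1/tan θ_B, so θ_B' = 90° − θ_B.
θ_B' = 90° − 65.34° = 24.66°.

θ_B' ≈ 24.66°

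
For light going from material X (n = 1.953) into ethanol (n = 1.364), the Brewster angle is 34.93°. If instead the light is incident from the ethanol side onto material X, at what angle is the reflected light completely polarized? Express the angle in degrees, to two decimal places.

Reversing the direction swaps n₁ and n₂, so tan θ_B' = 1/tan θ_B and θ_B' = 90° − θ_B.
Hence θ_B' = 90° − 34.93° = 55.07°.

θ_B' ≈ 55.07°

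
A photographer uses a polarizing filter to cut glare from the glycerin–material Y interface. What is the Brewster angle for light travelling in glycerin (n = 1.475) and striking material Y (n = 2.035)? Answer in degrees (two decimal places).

θ_B ≈ 54.06°

Here n₂/n₁ = 2.035/1.475 = 1.3797, and Brewster's law gives tan θ_B = n₂/n₁.
So θ_B = arctan 1.3797 = 54.06°.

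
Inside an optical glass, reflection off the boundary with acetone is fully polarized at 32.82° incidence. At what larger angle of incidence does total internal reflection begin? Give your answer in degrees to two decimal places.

θ_c ≈ 40.16°

From Brewster, n₂/n₁ = tan θ_B = tan 32.82° = 0.6450.
Then sin θ_c = n₂/n₁ = 0.6450, so θ_c = arcsin 0.6450 = 40.16°.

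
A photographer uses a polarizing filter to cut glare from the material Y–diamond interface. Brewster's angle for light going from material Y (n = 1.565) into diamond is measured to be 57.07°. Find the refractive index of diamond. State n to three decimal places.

Full polarization of the reflected beam means tan θ_B = n₂/n₁, where n₁ is the incident medium (material Y).
n₂ = n₁ tan θ_B = 1.565 × tan 57.07° = 2.416.

n ≈ 2.416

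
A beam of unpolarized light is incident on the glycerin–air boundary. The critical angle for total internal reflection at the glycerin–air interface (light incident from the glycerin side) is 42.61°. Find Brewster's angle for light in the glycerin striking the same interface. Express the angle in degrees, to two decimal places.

θ_B ≈ 34.10°

sin θ_c = n₂/n₁, so n₂/n₁ = sin 42.61° = 0.6770.
Brewster: tan θ_B = n₂/n₁ = 0.6770.
θ_B = arctan(0.6770) = 34.10°.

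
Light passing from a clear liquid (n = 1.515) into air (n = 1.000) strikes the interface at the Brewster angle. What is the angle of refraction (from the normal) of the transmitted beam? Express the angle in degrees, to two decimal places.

tan θ_B = n₂/n₁ = 1.000/1.515 = 0.6601, so θ_B = 33.43°.
Since θ_B + θ_t = 90° at Brewster incidence, θ_t = 90° − 33.43° = 56.57°.

θ_t ≈ 56.57°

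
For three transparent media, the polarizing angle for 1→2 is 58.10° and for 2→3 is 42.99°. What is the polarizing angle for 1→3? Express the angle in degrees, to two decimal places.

tan θ_B(1→2) = n₂/n₁ = tan 58.10° = 1.6066.
tan θ_B(2→3) = n₃/n₂ = tan 42.99° = 0.9322.
So n₃/n₁ = (n₂/n₁)(n₃/n₂) = 1.6066 × 0.9322 = 1.4976.
θ_B(1→3) = arctan(1.4976) = 56.27°.

θ_B ≈ 56.27°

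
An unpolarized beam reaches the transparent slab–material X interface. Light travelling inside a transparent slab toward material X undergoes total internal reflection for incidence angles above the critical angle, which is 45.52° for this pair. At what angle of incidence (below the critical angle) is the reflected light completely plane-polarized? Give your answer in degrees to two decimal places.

At the critical angle sin θ_c = n₂/n₁, giving n₂/n₁ = sin 45.52° = 0.7135.
Then tan θ_B = n₂/n₁ = 0.7135, so θ_B = arctan 0.7135 = 35.51°.

θ_B ≈ 35.51°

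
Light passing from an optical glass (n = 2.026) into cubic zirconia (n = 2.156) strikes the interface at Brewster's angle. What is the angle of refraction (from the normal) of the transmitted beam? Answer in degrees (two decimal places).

tan θ_B = n₂/n₁ = 2.156/2.026 = 1.0642, so θ_B = 46.78°.
Since θ_B + θ_t = 90° at Brewster incidence, θ_t = 90° − 46.78° = 43.22°.

θ_t ≈ 43.22°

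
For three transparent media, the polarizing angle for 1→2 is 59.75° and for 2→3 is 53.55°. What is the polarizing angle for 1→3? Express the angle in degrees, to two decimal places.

θ_B ≈ 66.70°

Each Brewster angle gives a ratio: n₂/n₁ = tan 59.75° = 1.7147, n₃/n₂ = tan 53.55° = 1.3539.
So n₃/n₁ = (n₂/n₁)(n₃/n₂) = 1.7147 × 1.3539 = 2.3216.
θ_B(1→3) = arctan(2.3216) = 66.70°.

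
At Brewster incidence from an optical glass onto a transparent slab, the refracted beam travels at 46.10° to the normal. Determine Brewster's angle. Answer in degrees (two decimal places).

Brewster's condition makes the reflected and refracted beams perpendicular: θ_B + θ_t = 90°.
So θ_B = 90° − θ_t = 90° − 46.10° = 43.90°.

θ_B ≈ 43.90°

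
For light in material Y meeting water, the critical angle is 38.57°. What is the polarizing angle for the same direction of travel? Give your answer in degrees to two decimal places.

sin θ_c = n₂/n₁, so n₂/n₁ = sin 38.57° = 0.6235.
Brewster: tan θ_B = n₂/n₁ = 0.6235.
θ_B = arctan(0.6235) = 31.94°.

θ_B ≈ 31.94°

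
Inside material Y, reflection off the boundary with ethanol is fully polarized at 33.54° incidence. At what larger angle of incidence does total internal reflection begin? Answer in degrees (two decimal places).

From Brewster, n₂/n₁ = tan θ_B = tan 33.54° = 0.6629.
Then sin θ_c = n₂/n₁ = 0.6629, so θ_c = arcsin 0.6629 = 41.52°.

θ_c ≈ 41.52°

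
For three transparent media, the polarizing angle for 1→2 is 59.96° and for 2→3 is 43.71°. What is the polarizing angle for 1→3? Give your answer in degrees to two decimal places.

θ_B ≈ 58.83°

n₂/n₁ = tan 59.96° = 1.7293 and n₃/n₂ = tan 43.71° = 0.9560.
So n₃/n₁ = (n₂/n₁)(n₃/n₂) = 1.7293 × 0.9560 = 1.6531.
θ_B(1→3) = arctan(1.6531) = 58.83°.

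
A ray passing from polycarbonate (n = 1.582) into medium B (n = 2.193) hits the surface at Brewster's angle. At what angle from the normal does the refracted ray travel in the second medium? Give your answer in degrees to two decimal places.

θ_t ≈ 35.81°

tan θ_B = n₂/n₁ = 2.193/1.582 = 1.3862, so θ_B = 54.19°.
At Brewster's angle the reflected and refracted rays are perpendicular, so θ_t = 90° − θ_B = 90° − 54.19° = 35.81°.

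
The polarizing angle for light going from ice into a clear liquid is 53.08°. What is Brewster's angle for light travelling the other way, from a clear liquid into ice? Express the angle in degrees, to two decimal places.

θ_B' ≈ 36.92°

tan θ_B' = n₁/n₂ = 1/tan θ_B, so θ_B' = 90° − θ_B.
θ_B' = 90° − 53.08° = 36.92°.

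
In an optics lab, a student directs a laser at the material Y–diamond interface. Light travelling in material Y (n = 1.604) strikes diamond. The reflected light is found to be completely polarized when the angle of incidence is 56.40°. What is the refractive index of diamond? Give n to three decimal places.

At Brewster's angle, tan θ_B = n₂/n₁ with n₁ on the incident side (material Y) and n₂ on the transmitted side (diamond).
n₂ = n₁ tan θ_B = 1.604 × tan 56.40° = 2.414.

n ≈ 2.414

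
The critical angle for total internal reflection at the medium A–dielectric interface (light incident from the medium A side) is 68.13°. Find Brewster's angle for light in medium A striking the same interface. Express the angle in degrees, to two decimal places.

n₂/n₁ = sin θ_c = sin 68.13° = 0.9280.
tan θ_B equals the same ratio, so θ_B = arctan(0.9280) = 42.86°.

θ_B ≈ 42.86°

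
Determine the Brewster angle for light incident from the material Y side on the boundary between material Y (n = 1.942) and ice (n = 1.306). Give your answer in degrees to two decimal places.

The reflected p-component vanishes when tan θ_B = n₂/n₁.
tan θ_B = n₂/n₁ = 1.306/1.942 = 0.6725.
So θ_B = arctan 0.6725 = 33.92°.

θ_B ≈ 33.92°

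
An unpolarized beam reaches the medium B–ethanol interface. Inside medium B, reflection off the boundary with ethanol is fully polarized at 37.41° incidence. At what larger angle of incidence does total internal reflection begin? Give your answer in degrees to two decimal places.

From Brewster, n₂/n₁ = tan θ_B = tan 37.41° = 0.7648.
Then sin θ_c = n₂/n₁ = 0.7648, so θ_c = arcsin 0.7648 = 49.89°.

θ_c ≈ 49.89°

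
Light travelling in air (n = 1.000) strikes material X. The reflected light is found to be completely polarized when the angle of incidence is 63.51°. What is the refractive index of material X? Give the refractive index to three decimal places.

n ≈ 2.007

Full polarization of the reflected beam means tan θ_B = n₂/n₁, where n₁ is the incident medium (air).
n₂ = n₁ tan θ_B = 1.000 × tan 63.51° = 2.007.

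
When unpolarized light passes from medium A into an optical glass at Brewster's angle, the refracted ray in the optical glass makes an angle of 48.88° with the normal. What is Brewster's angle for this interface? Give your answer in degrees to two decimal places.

θ_B ≈ 41.12°

Since the reflected and refracted rays are at right angles at the polarizing angle, θ_B + θ_t = 90°.
So θ_B = 90° − θ_t = 90° − 48.88° = 41.12°.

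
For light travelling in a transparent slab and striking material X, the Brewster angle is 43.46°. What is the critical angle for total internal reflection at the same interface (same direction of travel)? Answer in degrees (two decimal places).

θ_c ≈ 71.38°

From Brewster, n₂/n₁ = tan θ_B = tan 43.46° = 0.9476.
Then sin θ_c = n₂/n₁ = 0.9476, so θ_c = arcsin 0.9476 = 71.38°.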